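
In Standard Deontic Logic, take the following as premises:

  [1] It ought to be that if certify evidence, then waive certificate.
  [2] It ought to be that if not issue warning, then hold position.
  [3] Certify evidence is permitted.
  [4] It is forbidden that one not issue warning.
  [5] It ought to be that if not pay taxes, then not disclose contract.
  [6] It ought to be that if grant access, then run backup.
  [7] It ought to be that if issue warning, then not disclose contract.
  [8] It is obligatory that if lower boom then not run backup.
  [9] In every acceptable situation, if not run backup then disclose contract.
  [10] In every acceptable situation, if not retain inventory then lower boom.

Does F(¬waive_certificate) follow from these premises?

No

Premise 1 is O(certify_evidence → waive_certificate), but O(certify_evidence) is not derivable from the premises (the permission P(certify_evidence) asserts only ¬O(¬certify_evidence), not O(certify_evidence)), so it does not yield O(waive_certificate).
No other premise forces O(waive_certificate). An ideal world satisfying every premise can still have ¬waive_certificate true, so F(¬waive_certificate) is not derivable.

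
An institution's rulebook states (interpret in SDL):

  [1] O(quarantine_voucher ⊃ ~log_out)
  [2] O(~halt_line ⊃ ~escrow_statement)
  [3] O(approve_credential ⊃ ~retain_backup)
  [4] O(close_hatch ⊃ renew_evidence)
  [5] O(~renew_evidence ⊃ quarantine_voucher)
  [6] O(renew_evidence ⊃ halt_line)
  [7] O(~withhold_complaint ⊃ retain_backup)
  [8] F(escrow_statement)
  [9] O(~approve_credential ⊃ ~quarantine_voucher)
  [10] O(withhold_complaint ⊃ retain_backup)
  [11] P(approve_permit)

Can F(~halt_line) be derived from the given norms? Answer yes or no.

Yes

By case analysis on withhold_complaint: premise 10 gives O(withhold_complaint ⊃ retain_backup) and premise 7 gives O(~withhold_complaint ⊃ retain_backup), so O(retain_backup) either way.
Premise 3, O(approve_credential ⊃ ~retain_backup), contraposes to O(retain_backup ⊃ ~approve_credential); with O(retain_backup) we get O(~approve_credential).
With premise 9, O(~approve_credential ⊃ ~quarantine_voucher), the K-axiom yields O(~quarantine_voucher).
Premise 5 is O(~renew_evidence ⊃ quarantine_voucher); contrapositively O(~quarantine_voucher ⊃ renew_evidence). Since O(~quarantine_voucher) holds, K gives O(renew_evidence).
Applying K to premise 6 (O(renew_evidence ⊃ halt_line)) and O(renew_evidence) yields O(halt_line).
Premises 1, 2, 4, 8, 11 do not contribute to this derivation.
So O(halt_line) holds, i.e. F(~halt_line). The claim follows.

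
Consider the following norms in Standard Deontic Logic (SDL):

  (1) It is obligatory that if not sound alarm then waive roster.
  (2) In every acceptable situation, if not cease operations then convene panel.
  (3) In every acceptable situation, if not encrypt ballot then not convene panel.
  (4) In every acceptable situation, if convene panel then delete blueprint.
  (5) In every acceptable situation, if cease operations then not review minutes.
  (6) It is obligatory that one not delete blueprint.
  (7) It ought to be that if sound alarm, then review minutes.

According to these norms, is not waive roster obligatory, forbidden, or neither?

Premise 6 states O(¬delete_blueprint) outright.
The contrapositive of premise 4 (O(convene_panel → delete_blueprint)) is O(¬delete_blueprint → ¬convene_panel), and O(¬delete_blueprint) is already established, so O(¬convene_panel).
Premise 2, O(¬cease_operations → convene_panel), contraposes to O(¬convene_panel → cease_operations); with O(¬convene_panel) we get O(cease_operations).
Premise 5 is O(cease_operations → ¬review_minutes); since O(cease_operations), deontic closure gives O(¬review_minutes).
Premise 7, O(sound_alarm → review_minutes), contraposes to O(¬review_minutes → ¬sound_alarm); with O(¬review_minutes) we get O(¬sound_alarm).
With premise 1, O(¬sound_alarm → waive_roster), the K-axiom yields O(waive_roster).
Premise 3 does not contribute to this derivation.
Thus O(waive_roster), which is F(¬waive_roster): ¬waive_roster is forbidden.

Forbidden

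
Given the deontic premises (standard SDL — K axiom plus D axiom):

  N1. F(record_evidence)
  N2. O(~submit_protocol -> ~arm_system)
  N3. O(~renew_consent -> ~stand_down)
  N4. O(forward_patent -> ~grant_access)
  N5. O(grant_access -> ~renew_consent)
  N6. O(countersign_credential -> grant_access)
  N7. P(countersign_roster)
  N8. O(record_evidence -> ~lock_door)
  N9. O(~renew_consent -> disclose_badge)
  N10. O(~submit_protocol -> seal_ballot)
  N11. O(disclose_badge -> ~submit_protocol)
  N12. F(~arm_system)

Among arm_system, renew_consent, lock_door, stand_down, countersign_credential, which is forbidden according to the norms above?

countersign_credential

F(~arm_system) at premise 12 means O(arm_system).
Premise 2, O(~submit_protocol -> ~arm_system), contraposes to O(arm_system -> submit_protocol); with O(arm_system) we get O(submit_protocol).
Premise 11, O(disclose_badge -> ~submit_protocol), contraposes to O(submit_protocol -> ~disclose_badge); with O(submit_protocol) we get O(~disclose_badge).
The contrapositive of premise 9 (O(~renew_consent -> disclose_badge)) is O(~disclose_badge -> renew_consent), and O(~disclose_badge) is already established, so O(renew_consent).
The contrapositive of premise 5 (O(grant_access -> ~renew_consent)) is O(renew_consent -> ~grant_access), and O(renew_consent) is already established, so O(~grant_access).
Premise 6, O(countersign_credential -> grant_access), contraposes to O(~grant_access -> ~countersign_credential); with O(~grant_access) we get O(~countersign_credential).
So O(~countersign_credential) holds, i.e. countersign_credential is forbidden. None of the other listed options is forbidden under the premises.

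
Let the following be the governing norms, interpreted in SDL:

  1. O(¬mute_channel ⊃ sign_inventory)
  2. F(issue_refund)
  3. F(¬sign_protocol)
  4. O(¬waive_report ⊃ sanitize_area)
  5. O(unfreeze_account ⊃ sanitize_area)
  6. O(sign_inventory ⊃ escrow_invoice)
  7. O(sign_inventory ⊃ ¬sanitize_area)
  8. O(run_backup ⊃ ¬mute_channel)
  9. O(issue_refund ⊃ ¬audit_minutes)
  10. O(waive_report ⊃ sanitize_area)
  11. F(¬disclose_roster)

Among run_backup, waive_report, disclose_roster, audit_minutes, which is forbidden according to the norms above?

run_backup

Premises 4 and 10 cover both cases: O(¬waive_report ⊃ sanitize_area) and O(waive_report ⊃ sanitize_area). Since ¬waive_report ∨ waive_report is a tautology, O(sanitize_area) follows.
Premise 7, O(sign_inventory ⊃ ¬sanitize_area), contraposes to O(sanitize_area ⊃ ¬sign_inventory); with O(sanitize_area) we get O(¬sign_inventory).
Premise 1, O(¬mute_channel ⊃ sign_inventory), contraposes to O(¬sign_inventory ⊃ mute_channel); with O(¬sign_inventory) we get O(mute_channel).
Premise 8 is O(run_backup ⊃ ¬mute_channel); contrapositively O(mute_channel ⊃ ¬run_backup). Since O(mute_channel) holds, K gives O(¬run_backup).
So O(¬run_backup) holds, i.e. run_backup is forbidden. None of the other listed options is forbidden under the premises.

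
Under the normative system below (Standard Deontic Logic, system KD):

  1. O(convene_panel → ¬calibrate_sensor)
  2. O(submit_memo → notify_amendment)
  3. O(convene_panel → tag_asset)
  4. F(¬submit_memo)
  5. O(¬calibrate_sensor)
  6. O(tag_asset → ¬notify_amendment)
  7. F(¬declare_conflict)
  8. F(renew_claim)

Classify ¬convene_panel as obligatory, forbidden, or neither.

Obligatory

Premise 4, F(¬submit_memo), is equivalent to O(submit_memo).
From O(submit_memo) and premise 2, O(submit_memo → notify_amendment), we obtain O(notify_amendment).
Premise 6 is O(tag_asset → ¬notify_amendment); contrapositively O(notify_amendment → ¬tag_asset). Since O(notify_amendment) holds, K gives O(¬tag_asset).
The contrapositive of premise 3 (O(convene_panel → tag_asset)) is O(¬tag_asset → ¬convene_panel), and O(¬tag_asset) is already established, so O(¬convene_panel).
Premises 1, 5, 7, 8 do not contribute to this derivation.
Hence ¬convene_panel is obligatory.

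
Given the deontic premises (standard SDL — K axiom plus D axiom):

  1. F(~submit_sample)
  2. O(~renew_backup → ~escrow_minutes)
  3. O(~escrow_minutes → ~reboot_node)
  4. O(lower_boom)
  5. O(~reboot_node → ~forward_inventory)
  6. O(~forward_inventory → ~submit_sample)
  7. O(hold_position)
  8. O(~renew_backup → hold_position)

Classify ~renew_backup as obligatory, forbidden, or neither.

F(~submit_sample) at premise 1 means O(submit_sample).
Premise 6 is O(~forward_inventory → ~submit_sample); contrapositively O(submit_sample → forward_inventory). Since O(submit_sample) holds, K gives O(forward_inventory).
Premise 5, O(~reboot_node → ~forward_inventory), contraposes to O(forward_inventory → reboot_node); with O(forward_inventory) we get O(reboot_node).
Premise 3, O(~escrow_minutes → ~reboot_node), contraposes to O(reboot_node → escrow_minutes); with O(reboot_node) we get O(escrow_minutes).
Premise 2 is O(~renew_backup → ~escrow_minutes); contrapositively O(escrow_minutes → renew_backup). Since O(escrow_minutes) holds, K gives O(renew_backup).
Premises 4, 7, 8 do not contribute to this derivation.
Thus O(renew_backup), which is F(~renew_backup): ~renew_backup is forbidden.

Forbidden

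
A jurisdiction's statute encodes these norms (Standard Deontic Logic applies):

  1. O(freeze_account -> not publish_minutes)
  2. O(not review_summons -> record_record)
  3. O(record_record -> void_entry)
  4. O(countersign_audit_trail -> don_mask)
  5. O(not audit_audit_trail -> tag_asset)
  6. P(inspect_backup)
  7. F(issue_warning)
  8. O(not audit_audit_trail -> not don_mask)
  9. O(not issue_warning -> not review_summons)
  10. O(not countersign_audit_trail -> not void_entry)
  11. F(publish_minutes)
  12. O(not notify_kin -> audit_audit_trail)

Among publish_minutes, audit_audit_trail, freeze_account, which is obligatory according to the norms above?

Premise 7 is F(issue_warning), i.e. O(not issue_warning).
Applying K to premise 9 (O(not issue_warning -> not review_summons)) and O(not issue_warning) yields O(not review_summons).
Premise 2 is O(not review_summons -> record_record); since O(not review_summons), deontic closure gives O(record_record).
From O(record_record) and premise 3, O(record_record -> void_entry), we obtain O(void_entry).
The contrapositive of premise 10 (O(not countersign_audit_trail -> not void_entry)) is O(void_entry -> countersign_audit_trail), and O(void_entry) is already established, so O(countersign_audit_trail).
With premise 4, O(countersign_audit_trail -> don_mask), the K-axiom yields O(don_mask).
Premise 8 is O(not audit_audit_trail -> not don_mask); contrapositively O(don_mask -> audit_audit_trail). Since O(don_mask) holds, K gives O(audit_audit_trail).
So O(audit_audit_trail) holds — audit_audit_trail is obligatory. None of the other listed options is made obligatory by any chain of premises.

audit_audit_trail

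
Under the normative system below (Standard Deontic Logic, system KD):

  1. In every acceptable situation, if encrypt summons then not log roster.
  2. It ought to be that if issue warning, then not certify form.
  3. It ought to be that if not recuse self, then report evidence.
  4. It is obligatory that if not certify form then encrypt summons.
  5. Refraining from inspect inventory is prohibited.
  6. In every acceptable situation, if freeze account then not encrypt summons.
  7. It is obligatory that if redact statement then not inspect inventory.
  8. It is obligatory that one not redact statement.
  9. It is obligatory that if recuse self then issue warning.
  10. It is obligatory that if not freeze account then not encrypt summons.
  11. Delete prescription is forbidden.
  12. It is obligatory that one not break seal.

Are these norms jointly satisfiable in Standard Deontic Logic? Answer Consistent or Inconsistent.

Premise 7 is O(redact_statement → ¬inspect_inventory), but O(redact_statement) is not derivable from the premises, so it does not yield O(¬inspect_inventory).
So O(¬inspect_inventory) is not derivable, and the apparent clash with O(inspect_inventory) does not arise.
A world satisfying every obligation exists (e.g. break_seal=false, certify_form=true, delete_prescription=false, encrypt_summons=false, freeze_account=false, inspect_inventory=true, issue_warning=false, log_roster=false, recuse_self=false, redact_statement=false, report_evidence=true); no atom is both obligatory and forbidden, so the set is consistent.

Consistent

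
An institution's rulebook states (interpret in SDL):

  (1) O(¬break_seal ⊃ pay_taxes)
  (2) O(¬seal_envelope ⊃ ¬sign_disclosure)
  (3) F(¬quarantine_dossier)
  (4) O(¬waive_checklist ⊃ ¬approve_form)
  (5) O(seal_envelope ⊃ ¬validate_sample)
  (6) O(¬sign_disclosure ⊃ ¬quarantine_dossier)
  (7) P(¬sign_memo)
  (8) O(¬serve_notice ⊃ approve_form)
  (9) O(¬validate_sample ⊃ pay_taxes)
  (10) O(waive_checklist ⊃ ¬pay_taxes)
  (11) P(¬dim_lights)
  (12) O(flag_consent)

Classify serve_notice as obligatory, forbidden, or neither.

Obligatory

F(¬quarantine_dossier) at premise 3 means O(quarantine_dossier).
The contrapositive of premise 6 (O(¬sign_disclosure ⊃ ¬quarantine_dossier)) is O(quarantine_dossier ⊃ sign_disclosure), and O(quarantine_dossier) is already established, so O(sign_disclosure).
The contrapositive of premise 2 (O(¬seal_envelope ⊃ ¬sign_disclosure)) is O(sign_disclosure ⊃ seal_envelope), and O(sign_disclosure) is already established, so O(seal_envelope).
With premise 5, O(seal_envelope ⊃ ¬validate_sample), the K-axiom yields O(¬validate_sample).
Premise 9 is O(¬validate_sample ⊃ pay_taxes); since O(¬validate_sample), deontic closure gives O(pay_taxes).
The contrapositive of premise 10 (O(waive_checklist ⊃ ¬pay_taxes)) is O(pay_taxes ⊃ ¬waive_checklist), and O(pay_taxes) is already established, so O(¬waive_checklist).
Premise 4 is O(¬waive_checklist ⊃ ¬approve_form); since O(¬waive_checklist), deontic closure gives O(¬approve_form).
Premise 8, O(¬serve_notice ⊃ approve_form), contraposes to O(¬approve_form ⊃ serve_notice); with O(¬approve_form) we get O(serve_notice).
Premises 1, 7, 11, 12 do not contribute to this derivation.
Hence serve_notice is obligatory.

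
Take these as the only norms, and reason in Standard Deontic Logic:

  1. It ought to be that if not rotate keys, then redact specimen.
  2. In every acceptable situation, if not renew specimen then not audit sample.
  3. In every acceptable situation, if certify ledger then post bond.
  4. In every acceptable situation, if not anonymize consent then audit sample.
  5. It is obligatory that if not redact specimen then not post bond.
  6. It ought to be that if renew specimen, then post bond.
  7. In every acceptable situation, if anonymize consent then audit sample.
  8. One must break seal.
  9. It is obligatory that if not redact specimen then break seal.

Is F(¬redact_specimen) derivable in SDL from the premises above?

Premises 4 and 7 cover both cases: O(¬anonymize_consent → audit_sample) and O(anonymize_consent → audit_sample). Since ¬anonymize_consent ∨ anonymize_consent is a tautology, O(audit_sample) follows.
Premise 2 is O(¬renew_specimen → ¬audit_sample); contrapositively O(audit_sample → renew_specimen). Since O(audit_sample) holds, K gives O(renew_specimen).
Applying K to premise 6 (O(renew_specimen → post_bond)) and O(renew_specimen) yields O(post_bond).
Premise 5, O(¬redact_specimen → ¬post_bond), contraposes to O(post_bond → redact_specimen); with O(post_bond) we get O(redact_specimen).
Premises 1, 3, 8, 9 do not contribute to this derivation.
So O(redact_specimen) holds, i.e. F(¬redact_specimen). The claim follows.

Yes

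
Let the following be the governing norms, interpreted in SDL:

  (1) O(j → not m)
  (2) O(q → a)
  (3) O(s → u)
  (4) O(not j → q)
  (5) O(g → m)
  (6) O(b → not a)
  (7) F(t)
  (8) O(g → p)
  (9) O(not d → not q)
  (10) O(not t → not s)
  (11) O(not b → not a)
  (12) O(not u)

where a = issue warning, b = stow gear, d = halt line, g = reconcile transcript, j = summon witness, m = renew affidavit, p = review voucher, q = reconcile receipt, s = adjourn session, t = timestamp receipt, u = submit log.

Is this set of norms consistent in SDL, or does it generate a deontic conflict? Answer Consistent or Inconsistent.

Consistent

Premise 3 is O(s → u), but O(s) is not derivable from the premises, so it does not yield O(u).
So O(u) is not derivable, and the apparent clash with O(not u) does not arise.
A world satisfying every obligation exists (e.g. a=false, b=false, d=false, g=false, j=true, m=false, p=false, q=false, s=false, t=false, u=false); no atom is both obligatory and forbidden, so the set is consistent.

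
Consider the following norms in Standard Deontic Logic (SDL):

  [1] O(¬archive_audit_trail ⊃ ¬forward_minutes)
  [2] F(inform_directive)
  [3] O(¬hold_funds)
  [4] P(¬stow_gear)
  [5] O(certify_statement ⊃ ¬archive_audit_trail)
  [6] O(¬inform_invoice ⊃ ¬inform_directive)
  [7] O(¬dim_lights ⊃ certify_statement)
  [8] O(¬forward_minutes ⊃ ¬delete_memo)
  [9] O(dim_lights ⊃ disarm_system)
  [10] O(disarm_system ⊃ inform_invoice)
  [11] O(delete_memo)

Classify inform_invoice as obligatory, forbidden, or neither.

Obligatory

Premise 11 states O(delete_memo) outright.
The contrapositive of premise 8 (O(¬forward_minutes ⊃ ¬delete_memo)) is O(delete_memo ⊃ forward_minutes), and O(delete_memo) is already established, so O(forward_minutes).
Premise 1 is O(¬archive_audit_trail ⊃ ¬forward_minutes); contrapositively O(forward_minutes ⊃ archive_audit_trail). Since O(forward_minutes) holds, K gives O(archive_audit_trail).
Premise 5, O(certify_statement ⊃ ¬archive_audit_trail), contraposes to O(archive_audit_trail ⊃ ¬certify_statement); with O(archive_audit_trail) we get O(¬certify_statement).
Premise 7 is O(¬dim_lights ⊃ certify_statement); contrapositively O(¬certify_statement ⊃ dim_lights). Since O(¬certify_statement) holds, K gives O(dim_lights).
Applying K to premise 9 (O(dim_lights ⊃ disarm_system)) and O(dim_lights) yields O(disarm_system).
Applying K to premise 10 (O(disarm_system ⊃ inform_invoice)) and O(disarm_system) yields O(inform_invoice).
Premises 2, 3, 4, 6 do not contribute to this derivation.
Hence inform_invoice is obligatory.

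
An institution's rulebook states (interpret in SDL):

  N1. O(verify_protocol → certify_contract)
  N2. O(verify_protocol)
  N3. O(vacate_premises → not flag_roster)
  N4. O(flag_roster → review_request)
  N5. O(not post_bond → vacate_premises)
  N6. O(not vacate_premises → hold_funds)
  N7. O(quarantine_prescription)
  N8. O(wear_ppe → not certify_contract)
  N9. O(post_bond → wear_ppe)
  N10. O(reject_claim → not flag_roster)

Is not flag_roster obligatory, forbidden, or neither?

From premise 2 we have O(verify_protocol).
Premise 1 is O(verify_protocol → certify_contract); since O(verify_protocol), deontic closure gives O(certify_contract).
Premise 8, O(wear_ppe → not certify_contract), contraposes to O(certify_contract → not wear_ppe); with O(certify_contract) we get O(not wear_ppe).
Premise 9, O(post_bond → wear_ppe), contraposes to O(not wear_ppe → not post_bond); with O(not wear_ppe) we get O(not post_bond).
Applying K to premise 5 (O(not post_bond → vacate_premises)) and O(not post_bond) yields O(vacate_premises).
With premise 3, O(vacate_premises → not flag_roster), the K-axiom yields O(not flag_roster).
Premises 4, 6, 7, 10 do not contribute to this derivation.
Hence not flag_roster is obligatory.

Obligatory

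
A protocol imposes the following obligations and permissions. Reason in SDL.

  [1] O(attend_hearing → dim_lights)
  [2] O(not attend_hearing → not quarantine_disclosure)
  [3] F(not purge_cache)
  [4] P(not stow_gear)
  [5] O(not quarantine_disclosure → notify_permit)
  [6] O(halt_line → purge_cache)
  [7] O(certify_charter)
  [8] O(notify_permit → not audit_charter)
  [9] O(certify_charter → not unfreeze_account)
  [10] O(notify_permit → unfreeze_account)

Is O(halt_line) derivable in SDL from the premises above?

Premise 6 is O(halt_line → purge_cache); even if O(purge_cache) held, inferring O(halt_line) would be affirming the consequent — invalid.
No other premise forces O(halt_line). An ideal world satisfying every premise can still have halt_line false, so O(halt_line) is not derivable.

No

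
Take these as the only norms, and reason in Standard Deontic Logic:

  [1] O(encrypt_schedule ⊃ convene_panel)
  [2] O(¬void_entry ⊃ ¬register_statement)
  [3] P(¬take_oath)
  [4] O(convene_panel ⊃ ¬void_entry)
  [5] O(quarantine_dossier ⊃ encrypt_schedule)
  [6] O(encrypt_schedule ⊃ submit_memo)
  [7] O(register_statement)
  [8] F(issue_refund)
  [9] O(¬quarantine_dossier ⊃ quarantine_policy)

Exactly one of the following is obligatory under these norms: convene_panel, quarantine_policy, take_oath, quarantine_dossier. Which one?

From premise 7 we have O(register_statement).
Premise 2, O(¬void_entry ⊃ ¬register_statement), contraposes to O(register_statement ⊃ void_entry); with O(register_statement) we get O(void_entry).
The contrapositive of premise 4 (O(convene_panel ⊃ ¬void_entry)) is O(void_entry ⊃ ¬convene_panel), and O(void_entry) is already established, so O(¬convene_panel).
Premise 1, O(encrypt_schedule ⊃ convene_panel), contraposes to O(¬convene_panel ⊃ ¬encrypt_schedule); with O(¬convene_panel) we get O(¬encrypt_schedule).
Premise 5, O(quarantine_dossier ⊃ encrypt_schedule), contraposes to O(¬encrypt_schedule ⊃ ¬quarantine_dossier); with O(¬encrypt_schedule) we get O(¬quarantine_dossier).
Premise 9 is O(¬quarantine_dossier ⊃ quarantine_policy); since O(¬quarantine_dossier), deontic closure gives O(quarantine_policy).
So O(quarantine_policy) holds — quarantine_policy is obligatory. None of the other listed options is made obligatory by any chain of premises.

quarantine_policy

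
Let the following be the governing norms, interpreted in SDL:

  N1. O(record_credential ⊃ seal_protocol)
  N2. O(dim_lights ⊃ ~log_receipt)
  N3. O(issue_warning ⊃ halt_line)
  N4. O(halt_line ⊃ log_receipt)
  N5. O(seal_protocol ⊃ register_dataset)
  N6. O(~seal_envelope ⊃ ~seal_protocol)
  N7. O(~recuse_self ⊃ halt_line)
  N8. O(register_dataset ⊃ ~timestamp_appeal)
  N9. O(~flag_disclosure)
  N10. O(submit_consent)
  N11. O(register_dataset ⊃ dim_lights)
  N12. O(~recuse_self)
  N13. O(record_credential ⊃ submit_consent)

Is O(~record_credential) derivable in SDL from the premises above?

Premise 12 states O(~recuse_self) outright.
From O(~recuse_self) and premise 7, O(~recuse_self ⊃ halt_line), we obtain O(halt_line).
From O(halt_line) and premise 4, O(halt_line ⊃ log_receipt), we obtain O(log_receipt).
The contrapositive of premise 2 (O(dim_lights ⊃ ~log_receipt)) is O(log_receipt ⊃ ~dim_lights), and O(log_receipt) is already established, so O(~dim_lights).
Premise 11, O(register_dataset ⊃ dim_lights), contraposes to O(~dim_lights ⊃ ~register_dataset); with O(~dim_lights) we get O(~register_dataset).
The contrapositive of premise 5 (O(seal_protocol ⊃ register_dataset)) is O(~register_dataset ⊃ ~seal_protocol), and O(~register_dataset) is already established, so O(~seal_protocol).
Premise 1, O(record_credential ⊃ seal_protocol), contraposes to O(~seal_protocol ⊃ ~record_credential); with O(~seal_protocol) we get O(~record_credential).
Premises 3, 6, 8, 9, 10, 13 do not contribute to this derivation.
So O(~record_credential) follows.

Yes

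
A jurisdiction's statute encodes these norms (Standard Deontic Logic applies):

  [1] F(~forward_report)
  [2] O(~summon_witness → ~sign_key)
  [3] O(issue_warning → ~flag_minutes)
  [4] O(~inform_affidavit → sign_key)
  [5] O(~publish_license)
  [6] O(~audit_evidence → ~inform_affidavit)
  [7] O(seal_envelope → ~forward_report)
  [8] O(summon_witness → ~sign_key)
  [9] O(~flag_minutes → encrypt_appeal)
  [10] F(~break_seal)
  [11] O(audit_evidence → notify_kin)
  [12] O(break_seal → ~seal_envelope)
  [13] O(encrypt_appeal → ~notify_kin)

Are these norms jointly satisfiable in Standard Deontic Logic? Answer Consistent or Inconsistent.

Consistent

Premise 7 is O(seal_envelope → ~forward_report), but O(seal_envelope) is not derivable from the premises, so it does not yield O(~forward_report).
So O(~forward_report) is not derivable, and the apparent clash with O(forward_report) does not arise.
A world satisfying every obligation exists (e.g. audit_evidence=true, break_seal=true, encrypt_appeal=false, flag_minutes=true, forward_report=true, inform_affidavit=true, issue_warning=false, notify_kin=true, publish_license=false, seal_envelope=false, sign_key=false, summon_witness=false); no atom is both obligatory and forbidden, so the set is consistent.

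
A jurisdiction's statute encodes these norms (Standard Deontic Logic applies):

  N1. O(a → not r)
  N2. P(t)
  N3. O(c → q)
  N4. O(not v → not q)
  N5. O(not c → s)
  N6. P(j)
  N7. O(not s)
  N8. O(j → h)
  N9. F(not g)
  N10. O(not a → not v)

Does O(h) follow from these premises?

No

Premise 8 is O(j → h), but O(j) is not derivable from the premises (the permission P(j) asserts only not O(not j), not O(j)), so it does not yield O(h).
No other premise forces O(h). An ideal world satisfying every premise can still have h false, so O(h) is not derivable.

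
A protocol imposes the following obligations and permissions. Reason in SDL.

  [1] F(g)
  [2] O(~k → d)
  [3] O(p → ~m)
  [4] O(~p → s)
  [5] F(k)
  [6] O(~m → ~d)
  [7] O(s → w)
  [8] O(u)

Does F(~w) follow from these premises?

F(k) at premise 5 means O(~k).
Premise 2 is O(~k → d); since O(~k), deontic closure gives O(d).
Premise 6, O(~m → ~d), contraposes to O(d → m); with O(d) we get O(m).
Premise 3, O(p → ~m), contraposes to O(m → ~p); with O(m) we get O(~p).
Applying K to premise 4 (O(~p → s)) and O(~p) yields O(s).
Premise 7 is O(s → w); since O(s), deontic closure gives O(w).
Premises 1, 8 do not contribute to this derivation.
So O(w) holds, i.e. F(~w). The claim follows.

Yes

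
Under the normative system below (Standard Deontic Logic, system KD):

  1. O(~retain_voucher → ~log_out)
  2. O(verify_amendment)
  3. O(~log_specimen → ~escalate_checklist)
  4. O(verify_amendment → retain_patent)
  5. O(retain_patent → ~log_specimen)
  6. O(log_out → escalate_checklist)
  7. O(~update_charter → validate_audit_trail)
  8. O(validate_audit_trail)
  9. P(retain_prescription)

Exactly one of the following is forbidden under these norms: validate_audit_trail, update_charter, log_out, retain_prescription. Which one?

Premise 2 states O(verify_amendment) outright.
Premise 4 is O(verify_amendment → retain_patent); since O(verify_amendment), deontic closure gives O(retain_patent).
Premise 5 is O(retain_patent → ~log_specimen); since O(retain_patent), deontic closure gives O(~log_specimen).
From O(~log_specimen) and premise 3, O(~log_specimen → ~escalate_checklist), we obtain O(~escalate_checklist).
The contrapositive of premise 6 (O(log_out → escalate_checklist)) is O(~escalate_checklist → ~log_out), and O(~escalate_checklist) is already established, so O(~log_out).
So O(~log_out) holds, i.e. log_out is forbidden. None of the other listed options is forbidden under the premises.

log_out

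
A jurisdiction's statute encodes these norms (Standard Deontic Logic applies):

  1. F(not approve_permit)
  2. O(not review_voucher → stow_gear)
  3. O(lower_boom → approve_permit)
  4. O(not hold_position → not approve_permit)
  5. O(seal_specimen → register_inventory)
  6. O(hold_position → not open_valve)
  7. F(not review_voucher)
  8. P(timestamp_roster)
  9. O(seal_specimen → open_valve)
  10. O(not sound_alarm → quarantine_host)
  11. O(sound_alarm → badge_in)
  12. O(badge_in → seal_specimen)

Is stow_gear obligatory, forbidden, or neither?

Neither

Premise 2 is O(not review_voucher → stow_gear), but O(not review_voucher) is not derivable from the premises, so it does not yield O(stow_gear).
No premise or chain of K-axiom applications forces O(stow_gear), and none forces O(not stow_gear). So stow_gear is neither obligatory nor forbidden under these norms.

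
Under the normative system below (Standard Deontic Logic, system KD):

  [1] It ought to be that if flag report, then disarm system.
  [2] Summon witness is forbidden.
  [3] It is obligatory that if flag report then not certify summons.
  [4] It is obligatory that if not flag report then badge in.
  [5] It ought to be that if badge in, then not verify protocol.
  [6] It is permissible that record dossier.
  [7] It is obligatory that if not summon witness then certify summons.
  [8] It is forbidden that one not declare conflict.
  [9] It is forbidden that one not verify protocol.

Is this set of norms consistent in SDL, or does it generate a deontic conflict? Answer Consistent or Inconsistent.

Inconsistent

F(summon_witness) at premise 2 means O(¬summon_witness).
From O(¬summon_witness) and premise 7, O(¬summon_witness → certify_summons), we obtain O(certify_summons).
Premise 3, O(flag_report → ¬certify_summons), contraposes to O(certify_summons → ¬flag_report); with O(certify_summons) we get O(¬flag_report).
Applying K to premise 4 (O(¬flag_report → badge_in)) and O(¬flag_report) yields O(badge_in).
With premise 5, O(badge_in → ¬verify_protocol), the K-axiom yields O(¬verify_protocol).
But premise 9, F(¬verify_protocol), means O(verify_protocol).
We now have both O(¬verify_protocol) and O(verify_protocol) — verify_protocol is simultaneously obligatory and forbidden, violating the D-axiom.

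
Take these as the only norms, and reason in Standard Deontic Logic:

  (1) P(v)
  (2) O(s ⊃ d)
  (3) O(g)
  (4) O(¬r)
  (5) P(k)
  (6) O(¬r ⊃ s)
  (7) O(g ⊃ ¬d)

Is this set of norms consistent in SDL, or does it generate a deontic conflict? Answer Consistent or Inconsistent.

Inconsistent

From premise 4 we have O(¬r).
From O(¬r) and premise 6, O(¬r ⊃ s), we obtain O(s).
With premise 2, O(s ⊃ d), the K-axiom yields O(d).
The contrapositive of premise 7 (O(g ⊃ ¬d)) is O(d ⊃ ¬g), and O(d) is already established, so O(¬g).
Yet premise 3 states O(g).
We now have both O(¬g) and O(g) — g is simultaneously obligatory and forbidden, violating the D-axiom.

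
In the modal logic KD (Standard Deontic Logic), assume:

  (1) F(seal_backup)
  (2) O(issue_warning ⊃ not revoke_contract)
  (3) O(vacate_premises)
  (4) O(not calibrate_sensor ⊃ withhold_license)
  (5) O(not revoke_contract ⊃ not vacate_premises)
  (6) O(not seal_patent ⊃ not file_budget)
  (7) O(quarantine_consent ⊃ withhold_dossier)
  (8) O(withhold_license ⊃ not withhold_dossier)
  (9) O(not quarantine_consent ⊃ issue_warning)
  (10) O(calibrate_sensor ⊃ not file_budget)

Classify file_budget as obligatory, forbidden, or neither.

Premise 3 gives O(vacate_premises).
The contrapositive of premise 5 (O(not revoke_contract ⊃ not vacate_premises)) is O(vacate_premises ⊃ revoke_contract), and O(vacate_premises) is already established, so O(revoke_contract).
The contrapositive of premise 2 (O(issue_warning ⊃ not revoke_contract)) is O(revoke_contract ⊃ not issue_warning), and O(revoke_contract) is already established, so O(not issue_warning).
Premise 9, O(not quarantine_consent ⊃ issue_warning), contraposes to O(not issue_warning ⊃ quarantine_consent); with O(not issue_warning) we get O(quarantine_consent).
Applying K to premise 7 (O(quarantine_consent ⊃ withhold_dossier)) and O(quarantine_consent) yields O(withhold_dossier).
Premise 8 is O(withhold_license ⊃ not withhold_dossier); contrapositively O(withhold_dossier ⊃ not withhold_license). Since O(withhold_dossier) holds, K gives O(not withhold_license).
The contrapositive of premise 4 (O(not calibrate_sensor ⊃ withhold_license)) is O(not withhold_license ⊃ calibrate_sensor), and O(not withhold_license) is already established, so O(calibrate_sensor).
Premise 10 is O(calibrate_sensor ⊃ not file_budget); since O(calibrate_sensor), deontic closure gives O(not file_budget).
Premises 1, 6 do not contribute to this derivation.
Thus O(not file_budget), which is F(file_budget): file_budget is forbidden.

Forbidden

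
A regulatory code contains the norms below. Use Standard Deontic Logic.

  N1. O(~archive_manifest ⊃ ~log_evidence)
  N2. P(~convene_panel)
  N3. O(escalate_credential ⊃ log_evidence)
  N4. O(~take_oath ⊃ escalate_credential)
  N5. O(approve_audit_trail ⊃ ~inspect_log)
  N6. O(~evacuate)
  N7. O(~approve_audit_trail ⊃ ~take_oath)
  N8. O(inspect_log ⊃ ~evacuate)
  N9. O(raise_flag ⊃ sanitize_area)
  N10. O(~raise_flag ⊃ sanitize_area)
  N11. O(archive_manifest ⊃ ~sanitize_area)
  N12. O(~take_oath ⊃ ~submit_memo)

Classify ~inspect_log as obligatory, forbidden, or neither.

By case analysis on raise_flag: premise 9 gives O(raise_flag ⊃ sanitize_area) and premise 10 gives O(~raise_flag ⊃ sanitize_area), so O(sanitize_area) either way.
Premise 11 is O(archive_manifest ⊃ ~sanitize_area); contrapositively O(sanitize_area ⊃ ~archive_manifest). Since O(sanitize_area) holds, K gives O(~archive_manifest).
With premise 1, O(~archive_manifest ⊃ ~log_evidence), the K-axiom yields O(~log_evidence).
Premise 3 is O(escalate_credential ⊃ log_evidence); contrapositively O(~log_evidence ⊃ ~escalate_credential). Since O(~log_evidence) holds, K gives O(~escalate_credential).
Premise 4, O(~take_oath ⊃ escalate_credential), contraposes to O(~escalate_credential ⊃ take_oath); with O(~escalate_credential) we get O(take_oath).
Premise 7, O(~approve_audit_trail ⊃ ~take_oath), contraposes to O(take_oath ⊃ approve_audit_trail); with O(take_oath) we get O(approve_audit_trail).
Premise 5 is O(approve_audit_trail ⊃ ~inspect_log); since O(approve_audit_trail), deontic closure gives O(~inspect_log).
Premises 2, 6, 8, 12 do not contribute to this derivation.
Hence ~inspect_log is obligatory.

Obligatory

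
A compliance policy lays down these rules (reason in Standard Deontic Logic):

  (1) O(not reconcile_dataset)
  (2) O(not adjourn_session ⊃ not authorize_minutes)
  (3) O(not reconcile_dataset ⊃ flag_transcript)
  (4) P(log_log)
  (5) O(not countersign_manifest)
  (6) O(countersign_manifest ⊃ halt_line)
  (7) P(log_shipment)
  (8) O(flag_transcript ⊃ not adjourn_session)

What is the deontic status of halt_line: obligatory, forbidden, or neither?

Neither

Premise 6 is O(countersign_manifest ⊃ halt_line), but O(countersign_manifest) is not derivable from the premises, so it does not yield O(halt_line).
No premise or chain of K-axiom applications forces O(halt_line), and none forces O(not halt_line). So halt_line is neither obligatory nor forbidden under these norms.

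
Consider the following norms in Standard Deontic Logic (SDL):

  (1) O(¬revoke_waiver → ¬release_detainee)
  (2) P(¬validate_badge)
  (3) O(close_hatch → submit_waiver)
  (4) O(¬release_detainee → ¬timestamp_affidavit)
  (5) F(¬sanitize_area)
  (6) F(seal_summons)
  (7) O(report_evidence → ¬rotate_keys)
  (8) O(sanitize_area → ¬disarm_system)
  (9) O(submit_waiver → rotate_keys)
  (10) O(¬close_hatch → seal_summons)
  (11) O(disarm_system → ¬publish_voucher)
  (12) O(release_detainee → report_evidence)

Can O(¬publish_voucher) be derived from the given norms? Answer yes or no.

No

Premise 11 is O(disarm_system → ¬publish_voucher), but O(disarm_system) is not derivable from the premises, so it does not yield O(¬publish_voucher).
No other premise forces O(¬publish_voucher). An ideal world satisfying every premise can still have ¬publish_voucher false, so O(¬publish_voucher) is not derivable.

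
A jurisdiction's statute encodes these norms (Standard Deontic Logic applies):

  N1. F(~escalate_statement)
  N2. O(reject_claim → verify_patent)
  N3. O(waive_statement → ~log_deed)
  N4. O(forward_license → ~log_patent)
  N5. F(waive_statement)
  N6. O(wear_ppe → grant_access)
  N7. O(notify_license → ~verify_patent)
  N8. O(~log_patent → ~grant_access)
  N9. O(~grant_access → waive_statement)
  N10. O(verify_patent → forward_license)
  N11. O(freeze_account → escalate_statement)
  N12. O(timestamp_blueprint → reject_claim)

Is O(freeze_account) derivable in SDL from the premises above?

No

Premise 11 is O(freeze_account → escalate_statement); even if O(escalate_statement) held, inferring O(freeze_account) would be affirming the consequent — invalid.
No other premise forces O(freeze_account). An ideal world satisfying every premise can still have freeze_account false, so O(freeze_account) is not derivable.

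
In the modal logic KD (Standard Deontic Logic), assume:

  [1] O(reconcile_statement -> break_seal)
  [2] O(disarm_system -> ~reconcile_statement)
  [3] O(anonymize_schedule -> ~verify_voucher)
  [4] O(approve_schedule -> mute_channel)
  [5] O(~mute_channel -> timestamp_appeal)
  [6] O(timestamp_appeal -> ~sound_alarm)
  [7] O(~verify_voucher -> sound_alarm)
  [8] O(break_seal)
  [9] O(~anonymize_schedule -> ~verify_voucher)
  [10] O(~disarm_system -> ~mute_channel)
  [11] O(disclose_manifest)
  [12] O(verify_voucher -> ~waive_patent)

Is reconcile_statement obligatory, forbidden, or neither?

Forbidden

Premises 9 and 3 cover both cases: O(~anonymize_schedule -> ~verify_voucher) and O(anonymize_schedule -> ~verify_voucher). Since ~anonymize_schedule ∨ anonymize_schedule is a tautology, O(~verify_voucher) follows.
Applying K to premise 7 (O(~verify_voucher -> sound_alarm)) and O(~verify_voucher) yields O(sound_alarm).
The contrapositive of premise 6 (O(timestamp_appeal -> ~sound_alarm)) is O(sound_alarm -> ~timestamp_appeal), and O(sound_alarm) is already established, so O(~timestamp_appeal).
Premise 5, O(~mute_channel -> timestamp_appeal), contraposes to O(~timestamp_appeal -> mute_channel); with O(~timestamp_appeal) we get O(mute_channel).
The contrapositive of premise 10 (O(~disarm_system -> ~mute_channel)) is O(mute_channel -> disarm_system), and O(mute_channel) is already established, so O(disarm_system).
With premise 2, O(disarm_system -> ~reconcile_statement), the K-axiom yields O(~reconcile_statement).
Premises 1, 4, 8, 11, 12 do not contribute to this derivation.
Thus O(~reconcile_statement), which is F(reconcile_statement): reconcile_statement is forbidden.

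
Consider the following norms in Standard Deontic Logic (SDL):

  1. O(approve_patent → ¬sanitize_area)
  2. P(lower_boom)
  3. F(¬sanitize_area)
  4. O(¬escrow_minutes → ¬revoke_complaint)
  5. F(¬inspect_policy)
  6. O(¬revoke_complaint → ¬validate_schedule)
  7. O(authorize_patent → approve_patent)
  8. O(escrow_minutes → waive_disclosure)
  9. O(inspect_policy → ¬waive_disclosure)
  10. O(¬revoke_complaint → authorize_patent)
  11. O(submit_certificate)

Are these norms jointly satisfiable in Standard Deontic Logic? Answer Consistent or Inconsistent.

F(¬sanitize_area) at premise 3 means O(sanitize_area).
Premise 1, O(approve_patent → ¬sanitize_area), contraposes to O(sanitize_area → ¬approve_patent); with O(sanitize_area) we get O(¬approve_patent).
The contrapositive of premise 7 (O(authorize_patent → approve_patent)) is O(¬approve_patent → ¬authorize_patent), and O(¬approve_patent) is already established, so O(¬authorize_patent).
The contrapositive of premise 10 (O(¬revoke_complaint → authorize_patent)) is O(¬authorize_patent → revoke_complaint), and O(¬authorize_patent) is already established, so O(revoke_complaint).
Premise 4, O(¬escrow_minutes → ¬revoke_complaint), contraposes to O(revoke_complaint → escrow_minutes); with O(revoke_complaint) we get O(escrow_minutes).
With premise 8, O(escrow_minutes → waive_disclosure), the K-axiom yields O(waive_disclosure).
Premise 9 is O(inspect_policy → ¬waive_disclosure); contrapositively O(waive_disclosure → ¬inspect_policy). Since O(waive_disclosure) holds, K gives O(¬inspect_policy).
However, F(¬inspect_policy) at premise 5 amounts to O(inspect_policy).
We now have both O(¬inspect_policy) and O(inspect_policy) — inspect_policy is simultaneously obligatory and forbidden, violating the D-axiom.

Inconsistent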